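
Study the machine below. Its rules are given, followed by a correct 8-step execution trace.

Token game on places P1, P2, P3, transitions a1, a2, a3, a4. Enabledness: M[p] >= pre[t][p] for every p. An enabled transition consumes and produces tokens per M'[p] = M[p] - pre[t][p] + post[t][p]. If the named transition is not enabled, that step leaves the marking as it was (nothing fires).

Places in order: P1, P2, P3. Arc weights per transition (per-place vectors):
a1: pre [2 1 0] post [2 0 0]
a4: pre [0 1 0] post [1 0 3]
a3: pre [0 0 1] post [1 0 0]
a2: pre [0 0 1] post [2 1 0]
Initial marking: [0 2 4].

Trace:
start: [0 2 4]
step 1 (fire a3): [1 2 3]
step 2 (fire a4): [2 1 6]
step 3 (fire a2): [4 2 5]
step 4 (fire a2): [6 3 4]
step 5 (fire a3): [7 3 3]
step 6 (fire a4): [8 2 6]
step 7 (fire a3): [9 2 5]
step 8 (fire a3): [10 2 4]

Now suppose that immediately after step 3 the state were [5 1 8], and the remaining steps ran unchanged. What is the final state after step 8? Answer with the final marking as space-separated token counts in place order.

11 1 7

state after step 3 := [5 1 8]
step 4 (fire a2): [7 2 7]
step 5 (fire a3): [8 2 6]
step 6 (fire a4): [9 1 9]
step 7 (fire a3): [10 1 8]
step 8 (fire a3): [11 1 7]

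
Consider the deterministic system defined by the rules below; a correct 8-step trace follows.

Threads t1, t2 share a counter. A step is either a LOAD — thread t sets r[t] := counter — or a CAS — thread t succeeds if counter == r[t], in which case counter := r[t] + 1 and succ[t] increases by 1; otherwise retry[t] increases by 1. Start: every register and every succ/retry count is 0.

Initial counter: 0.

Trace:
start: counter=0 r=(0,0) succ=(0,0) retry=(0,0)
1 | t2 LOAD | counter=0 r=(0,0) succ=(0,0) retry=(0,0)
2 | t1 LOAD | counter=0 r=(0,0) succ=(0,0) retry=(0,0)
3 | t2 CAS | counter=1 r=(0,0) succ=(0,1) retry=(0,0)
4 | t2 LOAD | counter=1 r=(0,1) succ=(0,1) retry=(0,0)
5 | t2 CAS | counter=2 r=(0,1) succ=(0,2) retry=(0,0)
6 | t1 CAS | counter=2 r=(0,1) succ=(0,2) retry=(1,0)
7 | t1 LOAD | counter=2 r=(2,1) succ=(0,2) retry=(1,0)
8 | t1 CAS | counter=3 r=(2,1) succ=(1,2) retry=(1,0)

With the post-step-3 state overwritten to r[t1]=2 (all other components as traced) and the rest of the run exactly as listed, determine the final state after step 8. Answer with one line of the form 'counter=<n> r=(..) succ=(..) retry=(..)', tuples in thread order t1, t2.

state after step 3 := counter=1 r=(2,0) succ=(0,1) retry=(0,0)
4 | t2 LOAD | counter=1 r=(2,1) succ=(0,1) retry=(0,0)
5 | t2 CAS | counter=2 r=(2,1) succ=(0,2) retry=(0,0)
6 | t1 CAS | counter=3 r=(2,1) succ=(1,2) retry=(0,0)
7 | t1 LOAD | counter=3 r=(3,1) succ=(1,2) retry=(0,0)
8 | t1 CAS | counter=4 r=(3,1) succ=(2,2) retry=(0,0)

counter=4 r=(3,1) succ=(2,2) retry=(0,0)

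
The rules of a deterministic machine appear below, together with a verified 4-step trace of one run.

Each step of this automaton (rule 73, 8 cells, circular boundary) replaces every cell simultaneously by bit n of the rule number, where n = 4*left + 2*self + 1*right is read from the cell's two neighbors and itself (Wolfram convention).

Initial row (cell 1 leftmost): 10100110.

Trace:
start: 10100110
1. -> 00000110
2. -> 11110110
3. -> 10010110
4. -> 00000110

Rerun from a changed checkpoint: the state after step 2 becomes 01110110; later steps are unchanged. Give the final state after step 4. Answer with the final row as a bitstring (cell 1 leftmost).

state after step 2 := 01110110
3. -> 01010110
4. -> 00000110

00000110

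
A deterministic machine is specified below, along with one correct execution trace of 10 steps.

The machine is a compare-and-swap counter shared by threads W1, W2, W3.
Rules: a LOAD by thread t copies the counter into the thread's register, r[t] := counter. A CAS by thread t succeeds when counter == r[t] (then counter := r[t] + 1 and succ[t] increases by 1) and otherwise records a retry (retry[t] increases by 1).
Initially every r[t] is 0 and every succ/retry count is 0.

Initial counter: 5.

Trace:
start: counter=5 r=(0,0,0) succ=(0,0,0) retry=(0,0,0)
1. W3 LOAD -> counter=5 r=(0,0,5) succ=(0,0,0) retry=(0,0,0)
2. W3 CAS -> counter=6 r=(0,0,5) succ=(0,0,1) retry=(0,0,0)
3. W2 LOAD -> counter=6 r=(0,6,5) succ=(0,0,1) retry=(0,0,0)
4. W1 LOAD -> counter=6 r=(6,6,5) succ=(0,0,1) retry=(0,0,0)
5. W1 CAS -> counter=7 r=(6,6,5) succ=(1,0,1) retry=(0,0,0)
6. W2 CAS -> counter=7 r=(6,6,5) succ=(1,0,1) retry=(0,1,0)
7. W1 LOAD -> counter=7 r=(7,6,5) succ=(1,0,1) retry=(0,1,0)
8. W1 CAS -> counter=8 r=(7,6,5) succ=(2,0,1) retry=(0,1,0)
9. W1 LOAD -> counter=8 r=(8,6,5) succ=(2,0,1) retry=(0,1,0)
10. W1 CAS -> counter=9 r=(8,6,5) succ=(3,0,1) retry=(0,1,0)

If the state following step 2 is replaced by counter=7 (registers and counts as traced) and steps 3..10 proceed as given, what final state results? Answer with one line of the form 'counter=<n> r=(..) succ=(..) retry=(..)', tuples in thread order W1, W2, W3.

counter=10 r=(9,7,5) succ=(3,0,1) retry=(0,1,0)

state after step 2 := counter=7 r=(0,0,5) succ=(0,0,1) retry=(0,0,0)
3. W2 LOAD -> counter=7 r=(0,7,5) succ=(0,0,1) retry=(0,0,0)
4. W1 LOAD -> counter=7 r=(7,7,5) succ=(0,0,1) retry=(0,0,0)
5. W1 CAS -> counter=8 r=(7,7,5) succ=(1,0,1) retry=(0,0,0)
6. W2 CAS -> counter=8 r=(7,7,5) succ=(1,0,1) retry=(0,1,0)
7. W1 LOAD -> counter=8 r=(8,7,5) succ=(1,0,1) retry=(0,1,0)
8. W1 CAS -> counter=9 r=(8,7,5) succ=(2,0,1) retry=(0,1,0)
9. W1 LOAD -> counter=9 r=(9,7,5) succ=(2,0,1) retry=(0,1,0)
10. W1 CAS -> counter=10 r=(9,7,5) succ=(3,0,1) retry=(0,1,0)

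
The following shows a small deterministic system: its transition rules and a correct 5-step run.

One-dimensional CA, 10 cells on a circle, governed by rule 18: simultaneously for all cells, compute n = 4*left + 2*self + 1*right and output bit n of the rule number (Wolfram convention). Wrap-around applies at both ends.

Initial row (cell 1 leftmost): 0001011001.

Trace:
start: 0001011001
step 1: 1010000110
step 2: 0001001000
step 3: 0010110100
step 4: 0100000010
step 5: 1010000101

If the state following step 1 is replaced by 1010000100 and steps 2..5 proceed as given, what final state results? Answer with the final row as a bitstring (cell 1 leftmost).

state after step 1 := 1010000100
step 2: 0001001011
step 3: 1010110000
step 4: 0000001001
step 5: 1000010110

1000010110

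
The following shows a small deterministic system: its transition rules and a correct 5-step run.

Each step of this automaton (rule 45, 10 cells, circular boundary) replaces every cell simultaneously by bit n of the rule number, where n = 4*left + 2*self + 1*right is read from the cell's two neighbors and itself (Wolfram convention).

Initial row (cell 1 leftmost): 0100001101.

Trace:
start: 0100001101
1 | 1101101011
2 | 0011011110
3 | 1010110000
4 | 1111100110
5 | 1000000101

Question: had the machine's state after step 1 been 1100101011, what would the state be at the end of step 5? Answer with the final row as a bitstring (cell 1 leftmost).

1001011001

state after step 1 := 1100101011
2 | 0000111110
3 | 1110100000
4 | 1001101110
5 | 1001011001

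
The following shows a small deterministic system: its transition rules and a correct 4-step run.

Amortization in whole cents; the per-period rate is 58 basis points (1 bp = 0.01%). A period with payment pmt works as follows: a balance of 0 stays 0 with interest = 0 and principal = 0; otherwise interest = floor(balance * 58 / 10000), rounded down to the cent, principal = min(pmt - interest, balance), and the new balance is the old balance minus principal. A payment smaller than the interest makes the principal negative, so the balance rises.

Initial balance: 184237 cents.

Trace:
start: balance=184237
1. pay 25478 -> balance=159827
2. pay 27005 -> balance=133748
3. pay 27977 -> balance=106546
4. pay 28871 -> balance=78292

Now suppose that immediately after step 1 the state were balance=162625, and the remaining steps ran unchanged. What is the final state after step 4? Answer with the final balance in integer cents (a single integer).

81141

state after step 1 := balance=162625
2. pay 27005 -> balance=136563
3. pay 27977 -> balance=109378
4. pay 28871 -> balance=81141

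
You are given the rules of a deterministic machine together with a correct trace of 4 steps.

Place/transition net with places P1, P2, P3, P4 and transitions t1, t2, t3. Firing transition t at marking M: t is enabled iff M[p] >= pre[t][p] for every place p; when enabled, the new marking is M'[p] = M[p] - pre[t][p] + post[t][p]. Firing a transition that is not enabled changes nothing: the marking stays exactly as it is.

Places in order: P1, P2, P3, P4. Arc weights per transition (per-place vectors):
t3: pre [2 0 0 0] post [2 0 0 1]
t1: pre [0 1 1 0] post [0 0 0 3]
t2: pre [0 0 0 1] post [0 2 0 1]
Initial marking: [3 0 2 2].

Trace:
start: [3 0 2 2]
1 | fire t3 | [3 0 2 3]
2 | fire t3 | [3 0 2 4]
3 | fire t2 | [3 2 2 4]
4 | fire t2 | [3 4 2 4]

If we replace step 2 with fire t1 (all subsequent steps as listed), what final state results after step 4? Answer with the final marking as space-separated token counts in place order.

(re-executing from step 2 with the substitution; state before step 2: [3 0 2 3])
2 | fire t1 | [3 0 2 3]
3 | fire t2 | [3 2 2 3]
4 | fire t2 | [3 4 2 3]

3 4 2 3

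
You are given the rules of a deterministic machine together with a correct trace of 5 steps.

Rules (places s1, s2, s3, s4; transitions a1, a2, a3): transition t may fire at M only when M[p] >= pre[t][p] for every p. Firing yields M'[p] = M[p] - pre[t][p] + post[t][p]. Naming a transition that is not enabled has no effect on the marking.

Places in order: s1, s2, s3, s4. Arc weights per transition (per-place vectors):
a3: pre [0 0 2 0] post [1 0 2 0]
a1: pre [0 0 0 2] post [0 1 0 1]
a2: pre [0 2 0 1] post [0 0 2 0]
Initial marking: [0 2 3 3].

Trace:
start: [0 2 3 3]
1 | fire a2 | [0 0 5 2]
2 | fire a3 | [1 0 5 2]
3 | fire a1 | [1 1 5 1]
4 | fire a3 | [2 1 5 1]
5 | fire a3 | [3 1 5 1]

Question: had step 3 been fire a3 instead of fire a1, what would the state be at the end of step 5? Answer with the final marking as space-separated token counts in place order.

4 0 5 2

(re-executing from step 3 with the substitution; state before step 3: [1 0 5 2])
3 | fire a3 | [2 0 5 2]
4 | fire a3 | [3 0 5 2]
5 | fire a3 | [4 0 5 2]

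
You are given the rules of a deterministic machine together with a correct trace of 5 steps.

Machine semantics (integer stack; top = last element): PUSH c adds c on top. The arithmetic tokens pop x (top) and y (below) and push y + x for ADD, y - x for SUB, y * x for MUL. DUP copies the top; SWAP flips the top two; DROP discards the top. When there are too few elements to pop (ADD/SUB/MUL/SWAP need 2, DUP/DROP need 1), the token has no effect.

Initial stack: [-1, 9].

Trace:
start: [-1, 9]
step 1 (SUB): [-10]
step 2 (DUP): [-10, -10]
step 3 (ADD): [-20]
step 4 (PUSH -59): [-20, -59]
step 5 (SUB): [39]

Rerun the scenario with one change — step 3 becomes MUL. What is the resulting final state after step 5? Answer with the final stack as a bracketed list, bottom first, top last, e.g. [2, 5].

[159]

(re-executing from step 3 with the substitution; state before step 3: [-10, -10])
step 3 (MUL): [100]
step 4 (PUSH -59): [100, -59]
step 5 (SUB): [159]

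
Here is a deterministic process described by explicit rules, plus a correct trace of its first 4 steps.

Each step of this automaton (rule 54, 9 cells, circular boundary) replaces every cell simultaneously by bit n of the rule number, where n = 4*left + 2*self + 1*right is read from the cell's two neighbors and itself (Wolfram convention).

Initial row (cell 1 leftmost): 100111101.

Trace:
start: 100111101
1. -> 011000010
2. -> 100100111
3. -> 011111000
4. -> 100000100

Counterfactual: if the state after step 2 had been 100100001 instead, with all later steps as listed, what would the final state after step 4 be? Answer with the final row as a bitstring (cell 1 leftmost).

state after step 2 := 100100001
3. -> 011110010
4. -> 100001111

100001111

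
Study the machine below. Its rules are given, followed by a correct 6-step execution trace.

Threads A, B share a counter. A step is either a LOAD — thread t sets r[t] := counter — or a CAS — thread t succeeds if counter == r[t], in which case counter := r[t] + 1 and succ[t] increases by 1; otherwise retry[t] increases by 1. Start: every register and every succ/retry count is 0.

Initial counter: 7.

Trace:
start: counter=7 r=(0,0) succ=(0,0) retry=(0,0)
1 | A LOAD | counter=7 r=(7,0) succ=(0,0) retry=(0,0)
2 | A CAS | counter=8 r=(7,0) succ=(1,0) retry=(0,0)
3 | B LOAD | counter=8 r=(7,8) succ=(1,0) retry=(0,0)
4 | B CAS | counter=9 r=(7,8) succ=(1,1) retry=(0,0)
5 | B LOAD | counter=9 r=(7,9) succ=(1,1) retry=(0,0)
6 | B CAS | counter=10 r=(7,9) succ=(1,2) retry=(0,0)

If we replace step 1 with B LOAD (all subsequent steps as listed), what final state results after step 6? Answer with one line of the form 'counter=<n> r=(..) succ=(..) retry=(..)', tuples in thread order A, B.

counter=9 r=(0,8) succ=(0,2) retry=(1,0)

(re-executing from step 1 with the substitution; state before step 1: counter=7 r=(0,0) succ=(0,0) retry=(0,0))
1 | B LOAD | counter=7 r=(0,7) succ=(0,0) retry=(0,0)
2 | A CAS | counter=7 r=(0,7) succ=(0,0) retry=(1,0)
3 | B LOAD | counter=7 r=(0,7) succ=(0,0) retry=(1,0)
4 | B CAS | counter=8 r=(0,7) succ=(0,1) retry=(1,0)
5 | B LOAD | counter=8 r=(0,8) succ=(0,1) retry=(1,0)
6 | B CAS | counter=9 r=(0,8) succ=(0,2) retry=(1,0)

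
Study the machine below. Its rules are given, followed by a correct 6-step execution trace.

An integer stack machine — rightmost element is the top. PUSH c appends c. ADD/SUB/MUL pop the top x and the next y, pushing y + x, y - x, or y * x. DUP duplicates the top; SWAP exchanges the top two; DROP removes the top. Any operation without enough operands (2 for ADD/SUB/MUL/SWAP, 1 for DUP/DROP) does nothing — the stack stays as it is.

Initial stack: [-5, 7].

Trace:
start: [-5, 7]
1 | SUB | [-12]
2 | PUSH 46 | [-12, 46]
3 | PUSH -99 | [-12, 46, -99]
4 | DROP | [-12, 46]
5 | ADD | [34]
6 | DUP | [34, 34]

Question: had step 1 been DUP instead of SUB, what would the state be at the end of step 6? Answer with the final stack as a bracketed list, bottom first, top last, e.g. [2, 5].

(re-executing from step 1 with the substitution; state before step 1: [-5, 7])
1 | DUP | [-5, 7, 7]
2 | PUSH 46 | [-5, 7, 7, 46]
3 | PUSH -99 | [-5, 7, 7, 46, -99]
4 | DROP | [-5, 7, 7, 46]
5 | ADD | [-5, 7, 53]
6 | DUP | [-5, 7, 53, 53]

[-5, 7, 53, 53]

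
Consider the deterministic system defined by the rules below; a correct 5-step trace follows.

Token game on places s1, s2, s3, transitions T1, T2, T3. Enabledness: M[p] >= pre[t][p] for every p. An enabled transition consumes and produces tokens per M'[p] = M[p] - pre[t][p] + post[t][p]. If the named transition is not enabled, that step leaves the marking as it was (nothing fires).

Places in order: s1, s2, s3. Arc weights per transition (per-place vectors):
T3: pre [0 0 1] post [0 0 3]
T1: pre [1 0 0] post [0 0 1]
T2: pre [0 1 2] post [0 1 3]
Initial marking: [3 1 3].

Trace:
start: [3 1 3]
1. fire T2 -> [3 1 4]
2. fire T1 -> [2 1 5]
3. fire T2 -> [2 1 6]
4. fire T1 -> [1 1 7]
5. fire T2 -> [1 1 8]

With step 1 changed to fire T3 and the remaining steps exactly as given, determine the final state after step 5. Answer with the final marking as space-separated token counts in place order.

1 1 9

(re-executing from step 1 with the substitution; state before step 1: [3 1 3])
1. fire T3 -> [3 1 5]
2. fire T1 -> [2 1 6]
3. fire T2 -> [2 1 7]
4. fire T1 -> [1 1 8]
5. fire T2 -> [1 1 9]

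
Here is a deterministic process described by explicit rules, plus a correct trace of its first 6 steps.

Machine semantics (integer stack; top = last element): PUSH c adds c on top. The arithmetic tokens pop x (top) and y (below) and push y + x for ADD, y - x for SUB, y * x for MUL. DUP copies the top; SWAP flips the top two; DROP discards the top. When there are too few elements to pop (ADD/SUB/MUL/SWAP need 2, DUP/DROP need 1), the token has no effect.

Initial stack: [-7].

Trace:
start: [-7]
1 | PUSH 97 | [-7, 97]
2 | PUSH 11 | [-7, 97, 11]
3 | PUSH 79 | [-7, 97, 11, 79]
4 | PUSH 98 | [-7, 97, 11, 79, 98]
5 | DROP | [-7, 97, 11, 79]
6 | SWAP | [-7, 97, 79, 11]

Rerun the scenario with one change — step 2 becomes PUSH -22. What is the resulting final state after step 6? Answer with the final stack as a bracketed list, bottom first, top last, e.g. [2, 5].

[-7, 97, 79, -22]

(re-executing from step 2 with the substitution; state before step 2: [-7, 97])
2 | PUSH -22 | [-7, 97, -22]
3 | PUSH 79 | [-7, 97, -22, 79]
4 | PUSH 98 | [-7, 97, -22, 79, 98]
5 | DROP | [-7, 97, -22, 79]
6 | SWAP | [-7, 97, 79, -22]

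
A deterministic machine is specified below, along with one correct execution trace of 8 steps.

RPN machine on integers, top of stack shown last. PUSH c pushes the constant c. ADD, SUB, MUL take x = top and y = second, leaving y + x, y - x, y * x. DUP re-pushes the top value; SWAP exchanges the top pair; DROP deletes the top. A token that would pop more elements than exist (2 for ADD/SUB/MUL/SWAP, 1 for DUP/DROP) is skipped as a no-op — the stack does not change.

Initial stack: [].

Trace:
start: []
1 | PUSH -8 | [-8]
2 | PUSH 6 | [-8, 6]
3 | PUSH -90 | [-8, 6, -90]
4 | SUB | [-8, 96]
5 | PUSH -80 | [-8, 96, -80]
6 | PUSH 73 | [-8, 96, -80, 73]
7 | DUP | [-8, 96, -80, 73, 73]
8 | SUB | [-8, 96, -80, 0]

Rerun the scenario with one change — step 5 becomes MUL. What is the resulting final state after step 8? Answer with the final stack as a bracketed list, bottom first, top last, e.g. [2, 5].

(re-executing from step 5 with the substitution; state before step 5: [-8, 96])
5 | MUL | [-768]
6 | PUSH 73 | [-768, 73]
7 | DUP | [-768, 73, 73]
8 | SUB | [-768, 0]

[-768, 0]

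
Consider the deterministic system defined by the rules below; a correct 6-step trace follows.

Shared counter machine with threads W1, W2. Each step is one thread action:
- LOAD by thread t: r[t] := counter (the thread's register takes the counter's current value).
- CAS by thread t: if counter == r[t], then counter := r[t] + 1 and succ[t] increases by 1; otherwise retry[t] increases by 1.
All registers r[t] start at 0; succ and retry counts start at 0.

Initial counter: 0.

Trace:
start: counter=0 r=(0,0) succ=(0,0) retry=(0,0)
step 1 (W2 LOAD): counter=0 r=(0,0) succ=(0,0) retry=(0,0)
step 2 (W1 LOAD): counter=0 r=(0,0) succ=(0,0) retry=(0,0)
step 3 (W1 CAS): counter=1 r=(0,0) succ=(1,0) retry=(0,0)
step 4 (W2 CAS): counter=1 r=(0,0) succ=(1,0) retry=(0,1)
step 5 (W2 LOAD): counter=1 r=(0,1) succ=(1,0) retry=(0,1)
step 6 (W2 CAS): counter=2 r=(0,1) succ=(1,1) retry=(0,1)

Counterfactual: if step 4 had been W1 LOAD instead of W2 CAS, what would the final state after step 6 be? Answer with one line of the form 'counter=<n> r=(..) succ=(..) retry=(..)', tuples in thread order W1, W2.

counter=2 r=(1,1) succ=(1,1) retry=(0,0)

(re-executing from step 4 with the substitution; state before step 4: counter=1 r=(0,0) succ=(1,0) retry=(0,0))
step 4 (W1 LOAD): counter=1 r=(1,0) succ=(1,0) retry=(0,0)
step 5 (W2 LOAD): counter=1 r=(1,1) succ=(1,0) retry=(0,0)
step 6 (W2 CAS): counter=2 r=(1,1) succ=(1,1) retry=(0,0)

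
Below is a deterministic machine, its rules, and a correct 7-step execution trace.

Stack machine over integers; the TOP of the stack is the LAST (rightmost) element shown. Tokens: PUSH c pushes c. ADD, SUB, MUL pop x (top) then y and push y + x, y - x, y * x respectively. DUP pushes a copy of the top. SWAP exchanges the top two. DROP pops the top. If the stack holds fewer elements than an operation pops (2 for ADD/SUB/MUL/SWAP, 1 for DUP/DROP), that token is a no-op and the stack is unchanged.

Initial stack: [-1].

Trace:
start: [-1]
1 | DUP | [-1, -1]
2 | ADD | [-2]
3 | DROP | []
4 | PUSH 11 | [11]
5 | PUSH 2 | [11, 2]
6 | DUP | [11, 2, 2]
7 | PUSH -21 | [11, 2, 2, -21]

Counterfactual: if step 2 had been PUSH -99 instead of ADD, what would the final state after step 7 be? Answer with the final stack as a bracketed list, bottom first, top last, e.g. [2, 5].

[-1, -1, 11, 2, 2, -21]

(re-executing from step 2 with the substitution; state before step 2: [-1, -1])
2 | PUSH -99 | [-1, -1, -99]
3 | DROP | [-1, -1]
4 | PUSH 11 | [-1, -1, 11]
5 | PUSH 2 | [-1, -1, 11, 2]
6 | DUP | [-1, -1, 11, 2, 2]
7 | PUSH -21 | [-1, -1, 11, 2, 2, -21]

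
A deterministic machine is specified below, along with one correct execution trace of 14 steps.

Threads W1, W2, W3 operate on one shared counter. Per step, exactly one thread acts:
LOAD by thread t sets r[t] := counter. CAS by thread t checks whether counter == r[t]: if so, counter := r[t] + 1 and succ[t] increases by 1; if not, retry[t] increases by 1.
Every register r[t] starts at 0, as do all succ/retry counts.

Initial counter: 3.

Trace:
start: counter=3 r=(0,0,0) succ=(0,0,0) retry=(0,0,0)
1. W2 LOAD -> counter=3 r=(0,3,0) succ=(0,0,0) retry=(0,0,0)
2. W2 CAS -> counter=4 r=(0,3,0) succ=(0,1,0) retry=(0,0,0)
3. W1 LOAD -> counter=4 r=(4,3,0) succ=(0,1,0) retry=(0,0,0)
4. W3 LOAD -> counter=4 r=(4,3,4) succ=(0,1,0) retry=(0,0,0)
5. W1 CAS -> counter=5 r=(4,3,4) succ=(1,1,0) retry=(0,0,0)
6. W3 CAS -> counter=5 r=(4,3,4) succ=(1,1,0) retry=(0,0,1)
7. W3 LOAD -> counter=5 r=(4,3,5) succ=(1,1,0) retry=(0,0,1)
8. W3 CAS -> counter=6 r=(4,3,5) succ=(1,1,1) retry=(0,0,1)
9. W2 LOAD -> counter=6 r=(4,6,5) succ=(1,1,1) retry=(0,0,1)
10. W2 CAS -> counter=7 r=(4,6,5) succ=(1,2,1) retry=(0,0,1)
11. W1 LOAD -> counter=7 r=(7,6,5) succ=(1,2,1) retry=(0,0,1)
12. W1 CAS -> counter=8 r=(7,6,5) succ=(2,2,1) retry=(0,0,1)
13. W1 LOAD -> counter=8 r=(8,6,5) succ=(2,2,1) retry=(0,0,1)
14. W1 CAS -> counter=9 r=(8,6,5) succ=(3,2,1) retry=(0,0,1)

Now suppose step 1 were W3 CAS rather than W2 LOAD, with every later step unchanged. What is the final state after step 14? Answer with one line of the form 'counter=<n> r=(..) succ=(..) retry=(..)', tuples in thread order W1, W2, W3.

counter=8 r=(7,5,4) succ=(3,1,1) retry=(0,1,2)

(re-executing from step 1 with the substitution; state before step 1: counter=3 r=(0,0,0) succ=(0,0,0) retry=(0,0,0))
1. W3 CAS -> counter=3 r=(0,0,0) succ=(0,0,0) retry=(0,0,1)
2. W2 CAS -> counter=3 r=(0,0,0) succ=(0,0,0) retry=(0,1,1)
3. W1 LOAD -> counter=3 r=(3,0,0) succ=(0,0,0) retry=(0,1,1)
4. W3 LOAD -> counter=3 r=(3,0,3) succ=(0,0,0) retry=(0,1,1)
5. W1 CAS -> counter=4 r=(3,0,3) succ=(1,0,0) retry=(0,1,1)
6. W3 CAS -> counter=4 r=(3,0,3) succ=(1,0,0) retry=(0,1,2)
7. W3 LOAD -> counter=4 r=(3,0,4) succ=(1,0,0) retry=(0,1,2)
8. W3 CAS -> counter=5 r=(3,0,4) succ=(1,0,1) retry=(0,1,2)
9. W2 LOAD -> counter=5 r=(3,5,4) succ=(1,0,1) retry=(0,1,2)
10. W2 CAS -> counter=6 r=(3,5,4) succ=(1,1,1) retry=(0,1,2)
11. W1 LOAD -> counter=6 r=(6,5,4) succ=(1,1,1) retry=(0,1,2)
12. W1 CAS -> counter=7 r=(6,5,4) succ=(2,1,1) retry=(0,1,2)
13. W1 LOAD -> counter=7 r=(7,5,4) succ=(2,1,1) retry=(0,1,2)
14. W1 CAS -> counter=8 r=(7,5,4) succ=(3,1,1) retry=(0,1,2)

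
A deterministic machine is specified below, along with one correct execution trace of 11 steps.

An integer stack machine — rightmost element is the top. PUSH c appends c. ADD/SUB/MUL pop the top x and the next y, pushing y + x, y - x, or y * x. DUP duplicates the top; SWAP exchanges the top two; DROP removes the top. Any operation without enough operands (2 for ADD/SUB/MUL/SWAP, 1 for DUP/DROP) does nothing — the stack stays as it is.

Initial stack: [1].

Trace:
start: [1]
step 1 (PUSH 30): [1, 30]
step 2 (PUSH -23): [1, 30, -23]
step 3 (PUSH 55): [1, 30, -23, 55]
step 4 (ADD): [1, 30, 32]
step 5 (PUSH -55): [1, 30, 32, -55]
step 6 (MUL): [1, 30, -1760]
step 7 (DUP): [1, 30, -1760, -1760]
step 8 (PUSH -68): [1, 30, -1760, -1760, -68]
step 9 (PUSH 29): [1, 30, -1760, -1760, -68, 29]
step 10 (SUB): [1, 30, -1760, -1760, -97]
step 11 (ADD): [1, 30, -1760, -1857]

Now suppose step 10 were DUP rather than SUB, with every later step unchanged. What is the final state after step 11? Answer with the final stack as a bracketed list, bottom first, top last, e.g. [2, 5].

[1, 30, -1760, -1760, -68, 58]

(re-executing from step 10 with the substitution; state before step 10: [1, 30, -1760, -1760, -68, 29])
step 10 (DUP): [1, 30, -1760, -1760, -68, 29, 29]
step 11 (ADD): [1, 30, -1760, -1760, -68, 58]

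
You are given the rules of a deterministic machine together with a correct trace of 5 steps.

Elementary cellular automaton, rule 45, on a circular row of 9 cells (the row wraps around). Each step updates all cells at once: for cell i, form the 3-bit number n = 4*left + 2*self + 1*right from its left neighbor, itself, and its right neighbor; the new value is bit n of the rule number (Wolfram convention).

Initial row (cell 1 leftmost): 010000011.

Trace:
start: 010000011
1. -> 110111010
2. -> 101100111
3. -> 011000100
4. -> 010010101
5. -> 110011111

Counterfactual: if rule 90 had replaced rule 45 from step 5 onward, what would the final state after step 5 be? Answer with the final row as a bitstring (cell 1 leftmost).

(re-executing step 5 under rule 90; state before step 5: 010010101)
5. -> 001100000

001100000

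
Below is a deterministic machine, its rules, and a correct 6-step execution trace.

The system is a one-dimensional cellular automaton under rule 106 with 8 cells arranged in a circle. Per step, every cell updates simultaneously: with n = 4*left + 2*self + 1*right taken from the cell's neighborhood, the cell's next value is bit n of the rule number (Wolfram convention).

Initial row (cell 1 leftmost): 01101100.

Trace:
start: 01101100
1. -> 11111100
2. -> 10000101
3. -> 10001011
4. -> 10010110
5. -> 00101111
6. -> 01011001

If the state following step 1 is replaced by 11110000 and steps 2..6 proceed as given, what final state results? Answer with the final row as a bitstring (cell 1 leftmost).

state after step 1 := 11110000
2. -> 10010001
3. -> 10100011
4. -> 11000110
5. -> 11001111
6. -> 01011000

01011000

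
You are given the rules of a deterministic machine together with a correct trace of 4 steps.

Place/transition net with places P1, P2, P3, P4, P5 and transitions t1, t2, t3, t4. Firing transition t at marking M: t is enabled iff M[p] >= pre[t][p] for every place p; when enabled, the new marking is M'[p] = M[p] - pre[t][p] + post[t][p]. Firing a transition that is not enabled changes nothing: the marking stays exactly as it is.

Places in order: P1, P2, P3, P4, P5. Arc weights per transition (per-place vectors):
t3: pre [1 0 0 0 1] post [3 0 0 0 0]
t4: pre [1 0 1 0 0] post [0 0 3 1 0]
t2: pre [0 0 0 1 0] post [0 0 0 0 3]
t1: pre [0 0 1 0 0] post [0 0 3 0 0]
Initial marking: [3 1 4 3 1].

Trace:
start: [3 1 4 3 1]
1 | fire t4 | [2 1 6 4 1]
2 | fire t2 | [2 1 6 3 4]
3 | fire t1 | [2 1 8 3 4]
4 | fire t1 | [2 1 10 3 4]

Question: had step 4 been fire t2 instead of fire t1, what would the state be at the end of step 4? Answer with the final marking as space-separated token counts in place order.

2 1 8 2 7

(re-executing from step 4 with the substitution; state before step 4: [2 1 8 3 4])
4 | fire t2 | [2 1 8 2 7]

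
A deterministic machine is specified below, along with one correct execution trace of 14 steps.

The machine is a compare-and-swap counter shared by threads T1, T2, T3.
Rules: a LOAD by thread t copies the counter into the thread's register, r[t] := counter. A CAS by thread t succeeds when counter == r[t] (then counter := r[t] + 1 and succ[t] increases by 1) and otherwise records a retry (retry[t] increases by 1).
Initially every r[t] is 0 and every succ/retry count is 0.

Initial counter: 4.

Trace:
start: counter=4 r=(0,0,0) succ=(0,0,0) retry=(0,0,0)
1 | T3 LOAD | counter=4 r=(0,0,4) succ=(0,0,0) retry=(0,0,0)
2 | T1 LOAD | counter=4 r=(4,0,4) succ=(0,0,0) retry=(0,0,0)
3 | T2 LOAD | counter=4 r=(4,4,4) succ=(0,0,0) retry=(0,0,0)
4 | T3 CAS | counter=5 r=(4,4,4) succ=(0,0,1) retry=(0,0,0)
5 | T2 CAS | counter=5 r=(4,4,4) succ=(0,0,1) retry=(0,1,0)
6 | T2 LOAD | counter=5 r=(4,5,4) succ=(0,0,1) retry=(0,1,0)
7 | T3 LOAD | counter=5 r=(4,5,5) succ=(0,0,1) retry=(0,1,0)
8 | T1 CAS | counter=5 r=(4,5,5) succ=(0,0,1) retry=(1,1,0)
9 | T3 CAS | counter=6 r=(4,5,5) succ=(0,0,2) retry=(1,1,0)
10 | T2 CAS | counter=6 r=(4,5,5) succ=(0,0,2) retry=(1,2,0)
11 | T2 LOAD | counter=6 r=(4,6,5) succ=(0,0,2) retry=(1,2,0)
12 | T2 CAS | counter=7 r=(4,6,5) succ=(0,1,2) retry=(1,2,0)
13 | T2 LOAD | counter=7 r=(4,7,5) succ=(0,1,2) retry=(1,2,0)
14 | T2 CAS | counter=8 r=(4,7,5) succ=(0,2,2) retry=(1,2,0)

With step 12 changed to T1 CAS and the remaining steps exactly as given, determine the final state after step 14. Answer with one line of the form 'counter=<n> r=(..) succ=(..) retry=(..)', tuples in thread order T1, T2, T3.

(re-executing from step 12 with the substitution; state before step 12: counter=6 r=(4,6,5) succ=(0,0,2) retry=(1,2,0))
12 | T1 CAS | counter=6 r=(4,6,5) succ=(0,0,2) retry=(2,2,0)
13 | T2 LOAD | counter=6 r=(4,6,5) succ=(0,0,2) retry=(2,2,0)
14 | T2 CAS | counter=7 r=(4,6,5) succ=(0,1,2) retry=(2,2,0)

counter=7 r=(4,6,5) succ=(0,1,2) retry=(2,2,0)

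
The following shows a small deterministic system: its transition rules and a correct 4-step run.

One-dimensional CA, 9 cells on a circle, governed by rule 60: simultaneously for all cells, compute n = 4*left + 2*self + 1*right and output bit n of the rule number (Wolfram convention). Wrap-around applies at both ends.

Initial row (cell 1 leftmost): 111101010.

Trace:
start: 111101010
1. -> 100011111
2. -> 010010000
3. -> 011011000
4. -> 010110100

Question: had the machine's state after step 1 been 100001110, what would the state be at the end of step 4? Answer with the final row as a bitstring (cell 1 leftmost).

state after step 1 := 100001110
2. -> 110001001
3. -> 001001101
4. -> 101101011

101101011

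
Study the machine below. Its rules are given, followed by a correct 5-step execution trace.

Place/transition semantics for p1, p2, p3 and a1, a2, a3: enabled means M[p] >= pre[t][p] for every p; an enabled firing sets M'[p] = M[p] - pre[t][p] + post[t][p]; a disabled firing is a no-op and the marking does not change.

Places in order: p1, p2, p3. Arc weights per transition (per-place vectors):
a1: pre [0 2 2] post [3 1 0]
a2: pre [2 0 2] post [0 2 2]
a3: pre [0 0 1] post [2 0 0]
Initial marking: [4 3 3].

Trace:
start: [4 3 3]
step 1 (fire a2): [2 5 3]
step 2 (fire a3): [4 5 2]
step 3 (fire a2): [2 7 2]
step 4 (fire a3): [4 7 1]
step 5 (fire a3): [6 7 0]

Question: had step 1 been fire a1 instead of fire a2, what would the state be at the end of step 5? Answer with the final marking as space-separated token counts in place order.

(re-executing from step 1 with the substitution; state before step 1: [4 3 3])
step 1 (fire a1): [7 2 1]
step 2 (fire a3): [9 2 0]
step 3 (fire a2): [9 2 0]
step 4 (fire a3): [9 2 0]
step 5 (fire a3): [9 2 0]

9 2 0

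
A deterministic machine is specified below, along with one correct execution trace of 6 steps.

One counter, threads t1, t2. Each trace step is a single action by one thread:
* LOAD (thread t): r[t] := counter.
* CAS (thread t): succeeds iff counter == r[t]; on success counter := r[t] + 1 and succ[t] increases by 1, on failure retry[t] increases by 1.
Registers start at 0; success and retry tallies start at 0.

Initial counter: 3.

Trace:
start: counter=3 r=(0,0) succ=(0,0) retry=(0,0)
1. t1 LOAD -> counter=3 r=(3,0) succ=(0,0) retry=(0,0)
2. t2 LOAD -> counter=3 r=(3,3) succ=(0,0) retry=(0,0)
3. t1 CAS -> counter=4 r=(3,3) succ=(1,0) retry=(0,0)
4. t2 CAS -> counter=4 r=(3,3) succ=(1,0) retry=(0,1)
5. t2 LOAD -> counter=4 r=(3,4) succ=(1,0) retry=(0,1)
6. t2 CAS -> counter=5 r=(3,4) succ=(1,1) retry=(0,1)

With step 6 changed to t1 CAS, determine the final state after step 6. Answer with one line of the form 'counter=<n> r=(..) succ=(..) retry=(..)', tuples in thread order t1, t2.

counter=4 r=(3,4) succ=(1,0) retry=(1,1)

(re-executing from step 6 with the substitution; state before step 6: counter=4 r=(3,4) succ=(1,0) retry=(0,1))
6. t1 CAS -> counter=4 r=(3,4) succ=(1,0) retry=(1,1)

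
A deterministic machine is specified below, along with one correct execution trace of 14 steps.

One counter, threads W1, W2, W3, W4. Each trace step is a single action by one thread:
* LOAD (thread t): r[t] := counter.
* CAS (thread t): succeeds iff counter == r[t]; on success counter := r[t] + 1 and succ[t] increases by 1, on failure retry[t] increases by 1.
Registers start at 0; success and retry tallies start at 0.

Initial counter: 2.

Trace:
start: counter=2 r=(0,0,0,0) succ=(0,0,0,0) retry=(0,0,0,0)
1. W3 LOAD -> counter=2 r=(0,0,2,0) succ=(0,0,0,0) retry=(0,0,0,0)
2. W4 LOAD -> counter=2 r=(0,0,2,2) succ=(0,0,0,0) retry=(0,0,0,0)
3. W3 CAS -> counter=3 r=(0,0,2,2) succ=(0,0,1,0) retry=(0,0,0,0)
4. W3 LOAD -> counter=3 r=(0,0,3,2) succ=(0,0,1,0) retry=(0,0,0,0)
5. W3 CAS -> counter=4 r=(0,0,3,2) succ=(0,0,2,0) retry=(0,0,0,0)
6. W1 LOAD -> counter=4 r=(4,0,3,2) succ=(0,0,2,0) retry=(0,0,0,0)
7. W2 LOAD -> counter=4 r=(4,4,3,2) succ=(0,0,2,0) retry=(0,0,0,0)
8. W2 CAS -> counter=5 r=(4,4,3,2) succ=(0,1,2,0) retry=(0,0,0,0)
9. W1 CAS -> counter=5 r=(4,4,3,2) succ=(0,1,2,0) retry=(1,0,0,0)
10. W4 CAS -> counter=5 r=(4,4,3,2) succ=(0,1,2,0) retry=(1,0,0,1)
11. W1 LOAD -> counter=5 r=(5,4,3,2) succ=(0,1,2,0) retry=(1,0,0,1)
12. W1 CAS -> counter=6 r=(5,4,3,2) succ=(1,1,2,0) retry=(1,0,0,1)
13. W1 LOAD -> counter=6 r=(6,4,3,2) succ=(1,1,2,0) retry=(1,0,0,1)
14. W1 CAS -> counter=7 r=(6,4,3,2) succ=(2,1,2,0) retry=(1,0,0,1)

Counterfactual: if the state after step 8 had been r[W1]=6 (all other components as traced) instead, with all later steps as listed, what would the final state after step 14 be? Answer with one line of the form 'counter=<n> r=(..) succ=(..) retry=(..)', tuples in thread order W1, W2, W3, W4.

state after step 8 := counter=5 r=(6,4,3,2) succ=(0,1,2,0) retry=(0,0,0,0)
9. W1 CAS -> counter=5 r=(6,4,3,2) succ=(0,1,2,0) retry=(1,0,0,0)
10. W4 CAS -> counter=5 r=(6,4,3,2) succ=(0,1,2,0) retry=(1,0,0,1)
11. W1 LOAD -> counter=5 r=(5,4,3,2) succ=(0,1,2,0) retry=(1,0,0,1)
12. W1 CAS -> counter=6 r=(5,4,3,2) succ=(1,1,2,0) retry=(1,0,0,1)
13. W1 LOAD -> counter=6 r=(6,4,3,2) succ=(1,1,2,0) retry=(1,0,0,1)
14. W1 CAS -> counter=7 r=(6,4,3,2) succ=(2,1,2,0) retry=(1,0,0,1)

counter=7 r=(6,4,3,2) succ=(2,1,2,0) retry=(1,0,0,1)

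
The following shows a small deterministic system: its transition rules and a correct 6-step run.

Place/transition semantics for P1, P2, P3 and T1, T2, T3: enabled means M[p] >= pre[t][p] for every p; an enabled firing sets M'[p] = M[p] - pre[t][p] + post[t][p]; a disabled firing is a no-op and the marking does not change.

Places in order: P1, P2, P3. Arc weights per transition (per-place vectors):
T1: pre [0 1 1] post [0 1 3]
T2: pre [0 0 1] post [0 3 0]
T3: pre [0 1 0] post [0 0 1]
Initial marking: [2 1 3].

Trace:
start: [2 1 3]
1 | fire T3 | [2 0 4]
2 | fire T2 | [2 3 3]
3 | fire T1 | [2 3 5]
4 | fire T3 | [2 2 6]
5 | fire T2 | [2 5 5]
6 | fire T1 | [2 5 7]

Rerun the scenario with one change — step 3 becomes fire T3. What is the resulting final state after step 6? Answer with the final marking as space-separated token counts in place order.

2 4 6

(re-executing from step 3 with the substitution; state before step 3: [2 3 3])
3 | fire T3 | [2 2 4]
4 | fire T3 | [2 1 5]
5 | fire T2 | [2 4 4]
6 | fire T1 | [2 4 6]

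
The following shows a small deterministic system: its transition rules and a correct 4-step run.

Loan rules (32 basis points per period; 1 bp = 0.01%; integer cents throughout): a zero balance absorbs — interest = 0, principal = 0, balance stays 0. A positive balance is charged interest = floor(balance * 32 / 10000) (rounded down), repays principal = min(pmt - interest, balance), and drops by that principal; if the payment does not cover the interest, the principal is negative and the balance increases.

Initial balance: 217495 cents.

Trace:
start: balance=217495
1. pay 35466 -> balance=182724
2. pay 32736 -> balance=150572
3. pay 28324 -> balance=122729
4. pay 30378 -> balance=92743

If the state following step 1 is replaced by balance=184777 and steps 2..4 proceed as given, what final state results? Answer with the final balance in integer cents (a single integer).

94817

state after step 1 := balance=184777
2. pay 32736 -> balance=152632
3. pay 28324 -> balance=124796
4. pay 30378 -> balance=94817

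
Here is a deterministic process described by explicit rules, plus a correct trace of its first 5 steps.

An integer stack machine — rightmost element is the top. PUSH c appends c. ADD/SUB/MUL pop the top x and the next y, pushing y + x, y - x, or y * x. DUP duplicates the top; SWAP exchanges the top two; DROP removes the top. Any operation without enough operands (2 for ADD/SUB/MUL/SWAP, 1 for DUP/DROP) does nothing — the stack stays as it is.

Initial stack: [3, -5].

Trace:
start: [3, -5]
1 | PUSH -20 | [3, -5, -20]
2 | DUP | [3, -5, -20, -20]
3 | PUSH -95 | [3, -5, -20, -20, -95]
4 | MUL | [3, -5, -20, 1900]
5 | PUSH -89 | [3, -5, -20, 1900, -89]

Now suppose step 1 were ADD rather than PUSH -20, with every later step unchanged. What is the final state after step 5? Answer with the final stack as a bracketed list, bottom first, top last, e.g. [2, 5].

[-2, 190, -89]

(re-executing from step 1 with the substitution; state before step 1: [3, -5])
1 | ADD | [-2]
2 | DUP | [-2, -2]
3 | PUSH -95 | [-2, -2, -95]
4 | MUL | [-2, 190]
5 | PUSH -89 | [-2, 190, -89]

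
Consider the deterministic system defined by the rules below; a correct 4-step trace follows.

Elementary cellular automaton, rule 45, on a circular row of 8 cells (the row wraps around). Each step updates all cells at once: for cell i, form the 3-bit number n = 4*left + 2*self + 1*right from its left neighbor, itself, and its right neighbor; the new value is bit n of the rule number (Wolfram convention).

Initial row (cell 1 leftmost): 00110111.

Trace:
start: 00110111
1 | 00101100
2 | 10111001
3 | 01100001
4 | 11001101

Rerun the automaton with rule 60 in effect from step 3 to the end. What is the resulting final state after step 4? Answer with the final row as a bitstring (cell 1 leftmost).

11010111

(re-executing steps 3..4 under rule 60; state before step 3: 10111001)
3 | 01100101
4 | 11010111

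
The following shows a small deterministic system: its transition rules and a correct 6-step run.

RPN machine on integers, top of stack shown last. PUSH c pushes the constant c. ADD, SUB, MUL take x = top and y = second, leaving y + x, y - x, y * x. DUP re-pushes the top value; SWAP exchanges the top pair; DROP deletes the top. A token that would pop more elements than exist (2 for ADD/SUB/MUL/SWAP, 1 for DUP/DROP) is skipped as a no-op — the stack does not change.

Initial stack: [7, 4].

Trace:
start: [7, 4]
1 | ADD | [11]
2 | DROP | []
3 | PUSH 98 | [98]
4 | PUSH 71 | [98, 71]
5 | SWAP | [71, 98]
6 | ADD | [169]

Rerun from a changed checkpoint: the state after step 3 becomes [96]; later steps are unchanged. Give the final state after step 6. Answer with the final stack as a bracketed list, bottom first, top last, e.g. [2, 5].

[167]

state after step 3 := [96]
4 | PUSH 71 | [96, 71]
5 | SWAP | [71, 96]
6 | ADD | [167]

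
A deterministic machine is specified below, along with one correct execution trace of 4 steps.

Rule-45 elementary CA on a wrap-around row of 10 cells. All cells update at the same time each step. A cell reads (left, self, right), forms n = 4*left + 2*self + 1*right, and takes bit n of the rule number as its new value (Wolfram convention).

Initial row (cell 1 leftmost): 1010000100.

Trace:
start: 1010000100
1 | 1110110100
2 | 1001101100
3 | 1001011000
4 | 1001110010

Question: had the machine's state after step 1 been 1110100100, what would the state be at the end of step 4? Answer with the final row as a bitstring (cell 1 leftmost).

state after step 1 := 1110100100
2 | 1001100100
3 | 1001000100
4 | 1001010100

1001010100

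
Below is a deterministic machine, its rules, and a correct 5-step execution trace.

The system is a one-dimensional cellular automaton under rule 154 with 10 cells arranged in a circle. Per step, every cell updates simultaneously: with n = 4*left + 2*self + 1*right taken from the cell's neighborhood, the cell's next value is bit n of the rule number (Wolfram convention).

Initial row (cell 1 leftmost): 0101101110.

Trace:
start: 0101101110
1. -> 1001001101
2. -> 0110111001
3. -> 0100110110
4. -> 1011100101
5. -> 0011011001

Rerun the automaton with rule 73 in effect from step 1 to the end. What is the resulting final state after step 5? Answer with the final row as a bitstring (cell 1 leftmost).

(re-executing steps 1..5 under rule 73; state before step 1: 0101101110)
1. -> 0001101010
2. -> 1101100000
3. -> 1101101110
4. -> 1101101010
5. -> 1101100000

1101100000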